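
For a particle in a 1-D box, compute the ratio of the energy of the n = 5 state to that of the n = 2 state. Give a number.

6.25

Since E_n ∝ n², the ratio is (5/2)² = 6.25.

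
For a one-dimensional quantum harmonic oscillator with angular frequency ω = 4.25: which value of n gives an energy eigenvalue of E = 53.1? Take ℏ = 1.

E_n = ℏω(n + ½) ⇒ n = E/(ℏω) − ½ = 53.1/4.25 − 0.5 = 11.994 → n = 12.

n = 12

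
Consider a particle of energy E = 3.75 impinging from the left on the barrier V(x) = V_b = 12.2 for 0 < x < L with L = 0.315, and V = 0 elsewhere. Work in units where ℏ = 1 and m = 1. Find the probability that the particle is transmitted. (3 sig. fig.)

E < V_b: inside the barrier ψ ∝ e^{±κx} with κ = √(2m(V_b − E))/ℏ = 4.111.
κL = 1.295, sinh(κL) = 1.688.
Matching ψ, ψ′ at both faces gives T = [1 + V_b² sinh²(κL) / (4E(V_b − E))]⁻¹ = 1/4.348 = 0.230.

T = 0.230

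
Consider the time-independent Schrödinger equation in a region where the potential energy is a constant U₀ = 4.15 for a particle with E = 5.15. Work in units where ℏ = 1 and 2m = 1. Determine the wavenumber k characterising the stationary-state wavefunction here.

k = 1.00

With E > U₀ the solution is oscillatory, ψ ∝ e^{±ikx} with k = √(2m(E − U₀))/ℏ.
k = √(2 × 0.5 × 1) = 1.000.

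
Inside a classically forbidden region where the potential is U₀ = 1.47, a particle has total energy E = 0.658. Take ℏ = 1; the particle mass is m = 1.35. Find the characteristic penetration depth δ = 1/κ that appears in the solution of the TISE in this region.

Since E < U₀ the TISE in this region is ψ'' = κ²ψ with κ = √(2m(U₀ − E))/ℏ.
κ = √(2 × 1.35 × 0.812) = 1.481. The penetration depth is δ = 1/κ = 0.675.

δ = 0.675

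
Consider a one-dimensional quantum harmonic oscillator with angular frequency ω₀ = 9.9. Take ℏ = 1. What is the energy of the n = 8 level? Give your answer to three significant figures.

E = 84.2

The oscillator eigenvalues are E_n = ℏω₀(n + ½), so E_8 = 9.9 × 8.5 = 84.15.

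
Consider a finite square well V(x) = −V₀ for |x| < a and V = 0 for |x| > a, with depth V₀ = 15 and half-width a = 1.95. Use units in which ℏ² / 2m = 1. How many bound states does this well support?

N = 5

The dimensionless depth is z₀ = a√(2mV₀)/ℏ = 1.95 × √(15.00) = 7.552.
A new bound state (alternating even/odd) appears each time z₀ passes a multiple of π/2, so N = ⌊2z₀/π⌋ + 1 = ⌊4.808⌋ + 1 = 5.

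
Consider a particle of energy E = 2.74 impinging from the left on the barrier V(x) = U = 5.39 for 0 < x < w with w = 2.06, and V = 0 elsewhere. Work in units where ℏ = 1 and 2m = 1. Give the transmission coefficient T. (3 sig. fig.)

T = 0.00488

Since E < U the interior solution is evanescent with decay constant κ = √(2m(U − E))/ℏ = 1.628.
κw = 3.353, sinh(κw) = 14.28.
The exact tunnelling result is T⁻¹ = 1 + U² sinh²(κw) / [4E(U − E)] = 205.1, so T = 0.00488.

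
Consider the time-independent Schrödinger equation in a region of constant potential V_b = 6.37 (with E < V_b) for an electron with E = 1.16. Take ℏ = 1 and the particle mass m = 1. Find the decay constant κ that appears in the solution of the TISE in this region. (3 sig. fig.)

κ = 3.23

Since E < V_b the TISE in this region is ψ'' = κ²ψ with κ = √(2m(V_b − E))/ℏ.
κ = √(2 × 1 × 5.21) = 3.228.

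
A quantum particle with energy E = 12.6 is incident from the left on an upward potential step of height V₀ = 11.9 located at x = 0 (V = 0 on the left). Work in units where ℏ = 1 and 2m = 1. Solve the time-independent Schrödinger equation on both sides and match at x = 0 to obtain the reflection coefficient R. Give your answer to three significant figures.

R = 0.383

The wavenumbers are k₁ = √(2mE)/ℏ = 3.550 on the left and k₂ = √(2m(E − V₀))/ℏ = 0.8367 on the right.
Matching ψ and ψ′ at x = 0 gives r = (k₁ − k₂)/(k₁ + k₂), so R = r² = 0.3826 and T = 1 − R = 0.6174.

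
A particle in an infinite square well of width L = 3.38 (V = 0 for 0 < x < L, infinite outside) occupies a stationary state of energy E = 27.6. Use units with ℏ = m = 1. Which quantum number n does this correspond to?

From E_n = n²π²ℏ²/(2mL²) invert to n = √(2mL²E)/(πℏ).
n = (3.38/π) × √(2 × 1 × 27.6) = 7.993 → n = 8.

n = 8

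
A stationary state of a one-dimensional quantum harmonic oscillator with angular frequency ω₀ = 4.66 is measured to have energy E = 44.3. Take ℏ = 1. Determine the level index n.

Invert E_n = (n + ½)ℏω₀: n = E/ℏω₀ − ½ = 9.006, so n = 9.

n = 9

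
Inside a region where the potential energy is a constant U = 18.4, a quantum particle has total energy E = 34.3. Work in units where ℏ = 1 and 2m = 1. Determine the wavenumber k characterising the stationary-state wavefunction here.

k = 3.99

With E > U the solution is oscillatory, ψ ∝ e^{±ikx} with k = √(2m(E − U))/ℏ.
k = √(2 × 0.5 × 15.9) = 3.987.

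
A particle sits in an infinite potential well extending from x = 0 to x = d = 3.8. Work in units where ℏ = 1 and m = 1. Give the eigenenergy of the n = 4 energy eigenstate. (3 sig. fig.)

E = 5.47

The infinite-well eigenfunctions ψ_n = √(2/d) sin(nπx/d) vanish at both walls, giving E_n = n²π²ℏ²/(2md²).
E_4 = 4² × π² / (2 × 1 × 3.8²) = 5.468.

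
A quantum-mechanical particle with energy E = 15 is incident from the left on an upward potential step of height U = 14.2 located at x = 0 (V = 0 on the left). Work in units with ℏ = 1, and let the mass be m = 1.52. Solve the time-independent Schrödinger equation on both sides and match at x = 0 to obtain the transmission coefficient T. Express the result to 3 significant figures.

The wavenumbers are k₁ = √(2mE)/ℏ = 6.753 on the left and k₂ = √(2m(E − U))/ℏ = 1.559 on the right.
Matching ψ and ψ′ at x = 0 gives r = (k₁ − k₂)/(k₁ + k₂), so R = r² = 0.3903 and T = 1 − R = 0.6097.

T = 0.610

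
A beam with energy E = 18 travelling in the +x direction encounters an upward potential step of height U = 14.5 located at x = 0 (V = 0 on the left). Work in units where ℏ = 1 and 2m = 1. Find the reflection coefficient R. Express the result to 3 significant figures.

On each side the TISE gives plane waves with k = √(2m(E − V))/ℏ: k₁ = √(2·½·18) = 4.243, k₂ = √(2·½·3.5) = 1.871.
Continuity of ψ and ψ′ at the step yields the reflection amplitude r = (k₁ − k₂)/(k₁ + k₂) = 0.3880; thus R = |r|² = 0.1505, T = 0.8495.

R = 0.151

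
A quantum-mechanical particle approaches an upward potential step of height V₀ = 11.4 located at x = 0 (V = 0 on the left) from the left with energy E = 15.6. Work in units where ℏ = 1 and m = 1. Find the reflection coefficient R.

On each side the TISE gives plane waves with k = √(2m(E − V))/ℏ: k₁ = √(2·1·15.6) = 5.586, k₂ = √(2·1·4.2) = 2.898.
Matching ψ and ψ′ at x = 0 gives r = (k₁ − k₂)/(k₁ + k₂), so R = r² = 0.1003 and T = 1 − R = 0.8997.

R = 0.100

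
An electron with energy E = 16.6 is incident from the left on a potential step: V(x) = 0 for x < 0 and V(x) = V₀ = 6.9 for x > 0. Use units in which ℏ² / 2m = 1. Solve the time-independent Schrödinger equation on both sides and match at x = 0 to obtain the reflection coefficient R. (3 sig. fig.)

On each side the TISE gives plane waves with k = √(2m(E − V))/ℏ: k₁ = √(2·½·16.6) = 4.074, k₂ = √(2·½·9.7) = 3.114.
Matching ψ and ψ′ at x = 0 gives r = (k₁ − k₂)/(k₁ + k₂), so R = r² = 0.01783 and T = 1 − R = 0.9822.

R = 0.0178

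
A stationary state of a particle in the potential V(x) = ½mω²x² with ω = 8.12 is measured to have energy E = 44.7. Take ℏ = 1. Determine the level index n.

E_n = ℏω(n + ½) ⇒ n = E/(ℏω) − ½ = 44.7/8.12 − 0.5 = 5.005 → n = 5.

n = 5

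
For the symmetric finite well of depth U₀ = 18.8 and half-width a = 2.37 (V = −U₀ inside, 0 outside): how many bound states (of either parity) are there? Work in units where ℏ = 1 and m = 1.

N = 10

The dimensionless depth is z₀ = a√(2mU₀)/ℏ = 2.37 × √(37.60) = 14.53.
The even/odd transcendental equations gain one root per π/2 in z₀, giving N = 1 + ⌊2z₀/π⌋ = 1 + ⌊9.252⌋ = 10.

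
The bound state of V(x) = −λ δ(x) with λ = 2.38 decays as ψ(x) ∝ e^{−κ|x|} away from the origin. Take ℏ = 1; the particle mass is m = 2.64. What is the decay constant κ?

Integrating the TISE across x = 0 gives the cusp condition ψ'(0⁺) − ψ'(0⁻) = −(2mλ/ℏ²)ψ(0).
With ψ ∝ e^{−κ|x|} this yields −2κ = −2mλ/ℏ², so κ = mλ/ℏ² = 6.283.

κ = 6.28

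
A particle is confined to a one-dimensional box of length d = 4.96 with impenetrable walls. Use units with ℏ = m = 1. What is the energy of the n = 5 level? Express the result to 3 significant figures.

E = 5.01

The infinite-well eigenfunctions ψ_n = √(2/d) sin(nπx/d) vanish at both walls, giving E_n = n²π²ℏ²/(2md²).
E_5 = 5² × π² / (2 × 1 × 4.96²) = 5.015.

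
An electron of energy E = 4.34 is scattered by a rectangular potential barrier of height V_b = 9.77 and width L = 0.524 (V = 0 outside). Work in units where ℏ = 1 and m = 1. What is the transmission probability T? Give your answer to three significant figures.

T = 0.118

Since E < V_b the interior solution is evanescent with decay constant κ = √(2m(V_b − E))/ℏ = 3.295.
κL = 1.727, sinh(κL) = 2.722.
Matching ψ, ψ′ at both faces gives T = [1 + V_b² sinh²(κL) / (4E(V_b − E))]⁻¹ = 1/8.505 = 0.118.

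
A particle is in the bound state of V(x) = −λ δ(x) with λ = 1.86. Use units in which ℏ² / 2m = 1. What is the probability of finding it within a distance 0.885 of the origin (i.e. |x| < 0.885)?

P = 0.807

The normalised bound state is ψ = √κ e^{−κ|x|} with κ = mλ/ℏ² = 0.9300.
P(|x| < d) = ∫_{−d}^{d} κ e^{−2κ|x|} dx = 1 − e^{−2κd} = 1 − e^{−1.646} = 0.8072.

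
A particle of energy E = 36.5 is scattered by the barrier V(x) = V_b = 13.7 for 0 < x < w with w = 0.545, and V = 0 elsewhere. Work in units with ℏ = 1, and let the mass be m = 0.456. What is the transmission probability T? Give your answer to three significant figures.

Above the barrier the interior wavenumber is k₂ = √(2m(E − V_b))/ℏ = 4.560, giving phase k₂w = 2.485.
T = [1 + V_b² sin²(k₂w) / (4E(E − V_b))]⁻¹ = 1/1.021 = 0.979.

T = 0.979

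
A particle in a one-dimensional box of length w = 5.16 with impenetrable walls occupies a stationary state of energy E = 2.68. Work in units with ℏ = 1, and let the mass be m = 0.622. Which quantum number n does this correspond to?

n = 3

For an infinite well E_n = n²π²ℏ²/(2mw²), so n = (w/πℏ)√(2mE).
n = (5.16/π) × √(2 × 0.622 × 2.68) = 2.999 → n = 3.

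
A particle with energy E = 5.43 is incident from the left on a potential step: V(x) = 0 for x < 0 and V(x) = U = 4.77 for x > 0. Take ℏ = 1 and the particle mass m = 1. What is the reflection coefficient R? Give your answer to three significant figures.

The wavenumbers are k₁ = √(2mE)/ℏ = 3.295 on the left and k₂ = √(2m(E − U))/ℏ = 1.149 on the right.
Matching ψ and ψ′ at x = 0 gives r = (k₁ − k₂)/(k₁ + k₂), so R = r² = 0.2333 and T = 1 − R = 0.7667.

R = 0.233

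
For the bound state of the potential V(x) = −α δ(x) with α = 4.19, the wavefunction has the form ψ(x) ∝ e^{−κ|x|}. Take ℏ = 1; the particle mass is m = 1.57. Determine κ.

Integrating the TISE across x = 0 gives the cusp condition ψ'(0⁺) − ψ'(0⁻) = −(2mα/ℏ²)ψ(0).
With ψ ∝ e^{−κ|x|} this yields −2κ = −2mα/ℏ², so κ = mα/ℏ² = 6.578.

κ = 6.58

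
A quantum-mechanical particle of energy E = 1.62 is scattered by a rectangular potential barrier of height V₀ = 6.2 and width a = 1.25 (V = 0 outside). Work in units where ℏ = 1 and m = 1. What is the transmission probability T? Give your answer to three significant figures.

T = 0.00160

Since E < V₀ the interior solution is evanescent with decay constant κ = √(2m(V₀ − E))/ℏ = 3.027.
κa = 3.783, sinh(κa) = 21.97.
The exact tunnelling result is T⁻¹ = 1 + V₀² sinh²(κa) / [4E(V₀ − E)] = 626.0, so T = 0.00160.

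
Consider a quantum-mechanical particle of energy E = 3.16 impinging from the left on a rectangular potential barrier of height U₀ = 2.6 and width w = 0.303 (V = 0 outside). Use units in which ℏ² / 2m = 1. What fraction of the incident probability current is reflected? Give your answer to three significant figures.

Above the barrier the interior wavenumber is k₂ = √(2m(E − U₀))/ℏ = 0.7483, giving phase k₂w = 0.2267.
Matching at both interfaces gives T⁻¹ = 1 + U₀² sin²(k₂w) / [4E(E − U₀)] = 1.048, hence T = 0.954.
R = 1 − T = 0.0460.

R = 0.0460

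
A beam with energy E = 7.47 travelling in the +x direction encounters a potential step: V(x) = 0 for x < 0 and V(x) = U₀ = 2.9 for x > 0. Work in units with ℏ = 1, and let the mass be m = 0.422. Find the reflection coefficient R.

R = 0.0149

The wavenumbers are k₁ = √(2mE)/ℏ = 2.511 on the left and k₂ = √(2m(E − U₀))/ℏ = 1.964 on the right.
Continuity of ψ and ψ′ at the step yields the reflection amplitude r = (k₁ − k₂)/(k₁ + k₂) = 0.1222; thus R = |r|² = 0.01494, T = 0.9851.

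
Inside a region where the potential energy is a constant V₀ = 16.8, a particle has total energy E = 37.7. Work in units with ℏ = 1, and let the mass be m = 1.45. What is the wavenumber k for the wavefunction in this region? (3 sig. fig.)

k = 7.79

With E > V₀ the solution is oscillatory, ψ ∝ e^{±ikx} with k = √(2m(E − V₀))/ℏ.
k = √(2 × 1.45 × 20.9) = 7.785.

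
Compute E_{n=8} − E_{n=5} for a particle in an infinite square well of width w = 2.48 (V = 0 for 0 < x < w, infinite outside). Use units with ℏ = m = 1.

ΔE = 31.3

E_n = n²π²ℏ²/(2mw²), so ΔE = (8² − 5²) π²ℏ²/(2mw²).
ΔE = 39 × π² / (2 × 1 × 2.48²) = 31.29.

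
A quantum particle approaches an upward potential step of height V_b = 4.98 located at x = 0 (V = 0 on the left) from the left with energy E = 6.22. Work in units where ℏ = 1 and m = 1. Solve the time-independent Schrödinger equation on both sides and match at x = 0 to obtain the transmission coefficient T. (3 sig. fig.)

T = 0.854

On each side the TISE gives plane waves with k = √(2m(E − V))/ℏ: k₁ = √(2·1·6.22) = 3.527, k₂ = √(2·1·1.24) = 1.575.
Continuity of ψ and ψ′ at the step yields the reflection amplitude r = (k₁ − k₂)/(k₁ + k₂) = 0.3827; thus R = |r|² = 0.1464, T = 0.8536.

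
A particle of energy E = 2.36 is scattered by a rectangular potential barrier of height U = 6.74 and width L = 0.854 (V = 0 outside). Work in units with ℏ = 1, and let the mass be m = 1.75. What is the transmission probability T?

T = 0.00453

Since E < U the interior solution is evanescent with decay constant κ = √(2m(U − E))/ℏ = 3.915.
κL = 3.344, sinh(κL) = 14.14.
Matching ψ, ψ′ at both faces gives T = [1 + U² sinh²(κL) / (4E(U − E))]⁻¹ = 1/220.8 = 0.00453.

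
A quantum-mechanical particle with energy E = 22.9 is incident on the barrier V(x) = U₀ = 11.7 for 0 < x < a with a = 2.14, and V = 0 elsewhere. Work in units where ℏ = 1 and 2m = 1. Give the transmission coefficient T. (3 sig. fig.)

E > U₀: inside the barrier k₂ = √(2m(E − U₀))/ℏ = 3.347, k₂a = 7.162.
T = [1 + U₀² sin²(k₂a) / (4E(E − U₀))]⁻¹ = 1/1.079 = 0.927.

T = 0.927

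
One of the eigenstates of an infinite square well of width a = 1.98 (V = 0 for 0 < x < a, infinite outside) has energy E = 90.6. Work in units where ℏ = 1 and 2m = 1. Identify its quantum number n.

n = 6

From E_n = n²π²ℏ²/(2ma²) invert to n = √(2ma²E)/(πℏ).
n = (1.98/π) × √(2 × 0.5 × 90.6) = 5.999 → n = 6.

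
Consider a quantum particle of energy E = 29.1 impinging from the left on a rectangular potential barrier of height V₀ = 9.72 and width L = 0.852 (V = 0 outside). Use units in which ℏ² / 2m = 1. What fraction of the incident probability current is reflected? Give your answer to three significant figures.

R = 0.0135

Above the barrier the interior wavenumber is k₂ = √(2m(E − V₀))/ℏ = 4.402, giving phase k₂L = 3.751.
Matching at both interfaces gives T⁻¹ = 1 + V₀² sin²(k₂L) / [4E(E − V₀)] = 1.014, hence T = 0.986.
R = 1 − T = 0.0135.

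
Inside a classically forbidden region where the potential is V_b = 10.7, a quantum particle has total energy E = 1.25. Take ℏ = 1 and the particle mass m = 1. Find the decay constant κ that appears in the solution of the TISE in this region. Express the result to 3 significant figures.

Since E < V_b the TISE in this region is ψ'' = κ²ψ with κ = √(2m(V_b − E))/ℏ.
κ = √(2 × 1 × 9.45) = 4.347.

κ = 4.35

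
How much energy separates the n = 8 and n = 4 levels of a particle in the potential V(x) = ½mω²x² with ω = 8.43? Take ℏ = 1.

ΔE = 33.7

E_n = ℏω(n + ½), so ΔE = (8 − 4) ℏω = 4 × 8.43 = 33.72.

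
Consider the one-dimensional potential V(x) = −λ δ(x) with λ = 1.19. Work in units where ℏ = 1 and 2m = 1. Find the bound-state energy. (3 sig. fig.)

For x ≠ 0 the bound state is ψ ∝ e^{−κ|x|}; integrating the TISE across the delta gives the cusp condition 2κ = 2mλ/ℏ², so κ = 0.5950.
Then E = −ℏ²κ²/(2m) = −mλ²/(2ℏ²) = -0.3540.

E = -0.354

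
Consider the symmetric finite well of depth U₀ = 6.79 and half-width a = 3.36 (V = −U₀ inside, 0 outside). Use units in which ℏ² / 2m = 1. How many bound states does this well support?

Define the well-strength parameter z₀ = (a/ℏ)√(2mU₀) = 3.36 × √(2·0.5·6.79) = 8.755.
A new bound state (alternating even/odd) appears each time z₀ passes a multiple of π/2, so N = ⌊2z₀/π⌋ + 1 = ⌊5.574⌋ + 1 = 6.

N = 6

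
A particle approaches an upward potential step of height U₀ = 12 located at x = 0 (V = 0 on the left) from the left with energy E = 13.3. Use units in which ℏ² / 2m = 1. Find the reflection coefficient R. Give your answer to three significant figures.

On each side the TISE gives plane waves with k = √(2m(E − V))/ℏ: k₁ = √(2·½·13.3) = 3.647, k₂ = √(2·½·1.3) = 1.140.
Matching ψ and ψ′ at x = 0 gives r = (k₁ − k₂)/(k₁ + k₂), so R = r² = 0.2742 and T = 1 − R = 0.7258.

R = 0.274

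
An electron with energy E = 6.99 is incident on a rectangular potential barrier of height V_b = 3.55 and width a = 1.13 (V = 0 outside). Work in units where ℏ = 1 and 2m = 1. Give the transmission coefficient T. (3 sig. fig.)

T = 0.911

Above the barrier the interior wavenumber is k₂ = √(2m(E − V_b))/ℏ = 1.855, giving phase k₂a = 2.096.
Matching at both interfaces gives T⁻¹ = 1 + V_b² sin²(k₂a) / [4E(E − V_b)] = 1.098, hence T = 0.911.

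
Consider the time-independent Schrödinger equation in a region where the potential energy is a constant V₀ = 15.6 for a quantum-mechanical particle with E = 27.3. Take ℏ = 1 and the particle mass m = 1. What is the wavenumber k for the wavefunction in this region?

With E > V₀ the solution is oscillatory, ψ ∝ e^{±ikx} with k = √(2m(E − V₀))/ℏ.
k = √(2 × 1 × 11.7) = 4.837.

k = 4.84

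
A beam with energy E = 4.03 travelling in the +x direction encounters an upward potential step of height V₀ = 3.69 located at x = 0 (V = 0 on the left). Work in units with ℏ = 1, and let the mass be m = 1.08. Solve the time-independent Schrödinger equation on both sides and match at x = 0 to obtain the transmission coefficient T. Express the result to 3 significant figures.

On each side the TISE gives plane waves with k = √(2m(E − V))/ℏ: k₁ = √(2·1.08·4.03) = 2.950, k₂ = √(2·1.08·0.34) = 0.8570.
Matching ψ and ψ′ at x = 0 gives r = (k₁ − k₂)/(k₁ + k₂), so R = r² = 0.3023 and T = 1 − R = 0.6977.

T = 0.698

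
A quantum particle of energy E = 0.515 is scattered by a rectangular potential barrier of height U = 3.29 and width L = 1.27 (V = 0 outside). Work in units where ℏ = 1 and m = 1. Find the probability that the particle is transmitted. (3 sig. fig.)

Since E < U the interior solution is evanescent with decay constant κ = √(2m(U − E))/ℏ = 2.356.
κL = 2.992, sinh(κL) = 9.937.
The exact tunnelling result is T⁻¹ = 1 + U² sinh²(κL) / [4E(U − E)] = 188.0, so T = 0.00532.

T = 0.00532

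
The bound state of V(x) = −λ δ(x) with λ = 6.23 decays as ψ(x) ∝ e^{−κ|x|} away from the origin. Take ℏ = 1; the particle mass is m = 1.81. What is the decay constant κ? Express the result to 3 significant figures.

κ = 11.3

Integrating the TISE across x = 0 gives the cusp condition ψ'(0⁺) − ψ'(0⁻) = −(2mλ/ℏ²)ψ(0).
With ψ ∝ e^{−κ|x|} this yields −2κ = −2mλ/ℏ², so κ = mλ/ℏ² = 11.28.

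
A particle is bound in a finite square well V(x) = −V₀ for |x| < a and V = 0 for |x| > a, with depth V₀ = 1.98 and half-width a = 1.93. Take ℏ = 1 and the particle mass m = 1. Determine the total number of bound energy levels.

The dimensionless depth is z₀ = a√(2mV₀)/ℏ = 1.93 × √(3.960) = 3.841.
A new bound state (alternating even/odd) appears each time z₀ passes a multiple of π/2, so N = ⌊2z₀/π⌋ + 1 = ⌊2.445⌋ + 1 = 3.

N = 3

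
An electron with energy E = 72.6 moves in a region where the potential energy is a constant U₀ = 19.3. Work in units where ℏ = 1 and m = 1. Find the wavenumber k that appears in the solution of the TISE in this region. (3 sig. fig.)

With E > U₀ the solution is oscillatory, ψ ∝ e^{±ikx} with k = √(2m(E − U₀))/ℏ.
k = √(2 × 1 × 53.3) = 10.32.

k = 10.3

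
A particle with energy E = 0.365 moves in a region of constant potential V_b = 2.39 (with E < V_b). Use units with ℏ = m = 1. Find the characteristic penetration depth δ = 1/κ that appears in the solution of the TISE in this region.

δ = 0.497

Since E < V_b the TISE in this region is ψ'' = κ²ψ with κ = √(2m(V_b − E))/ℏ.
κ = √(2 × 1 × 2.025) = 2.012. The penetration depth is δ = 1/κ = 0.497.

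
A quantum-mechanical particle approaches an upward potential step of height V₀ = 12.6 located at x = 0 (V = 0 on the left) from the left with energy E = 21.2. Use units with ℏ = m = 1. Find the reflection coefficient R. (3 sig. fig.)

R = 0.0492

On each side the TISE gives plane waves with k = √(2m(E − V))/ℏ: k₁ = √(2·1·21.2) = 6.512, k₂ = √(2·1·8.6) = 4.147.
Continuity of ψ and ψ′ at the step yields the reflection amplitude r = (k₁ − k₂)/(k₁ + k₂) = 0.2218; thus R = |r|² = 0.04920, T = 0.9508.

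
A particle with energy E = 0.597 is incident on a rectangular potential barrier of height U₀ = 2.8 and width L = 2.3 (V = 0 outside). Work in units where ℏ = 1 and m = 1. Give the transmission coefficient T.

Since E < U₀ the interior solution is evanescent with decay constant κ = √(2m(U₀ − E))/ℏ = 2.099.
κL = 4.828, sinh(κL) = 62.46.
The exact tunnelling result is T⁻¹ = 1 + U₀² sinh²(κL) / [4E(U₀ − E)] = 5816, so T = 0.000172.

T = 0.000172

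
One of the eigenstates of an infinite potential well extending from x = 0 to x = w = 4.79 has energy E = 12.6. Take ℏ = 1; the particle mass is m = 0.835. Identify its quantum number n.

n = 7

From E_n = n²π²ℏ²/(2mw²) invert to n = √(2mw²E)/(πℏ).
n = (4.79/π) × √(2 × 0.835 × 12.6) = 6.994 → n = 7.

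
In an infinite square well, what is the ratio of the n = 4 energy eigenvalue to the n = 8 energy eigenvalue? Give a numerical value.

0.25

E_n = n²π²ℏ²/(2mL²) so the ratio is n₂²/n₁² = 16/64 = 0.25.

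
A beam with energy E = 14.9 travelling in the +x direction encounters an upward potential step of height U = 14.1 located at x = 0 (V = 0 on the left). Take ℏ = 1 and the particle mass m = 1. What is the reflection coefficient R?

R = 0.389

The wavenumbers are k₁ = √(2mE)/ℏ = 5.459 on the left and k₂ = √(2m(E − U))/ℏ = 1.265 on the right.
Matching ψ and ψ′ at x = 0 gives r = (k₁ − k₂)/(k₁ + k₂), so R = r² = 0.3891 and T = 1 − R = 0.6109.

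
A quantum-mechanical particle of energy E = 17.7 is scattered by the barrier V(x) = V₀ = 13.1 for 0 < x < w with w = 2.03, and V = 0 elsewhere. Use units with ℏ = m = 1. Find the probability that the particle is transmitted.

T = 0.992

Above the barrier the interior wavenumber is k₂ = √(2m(E − V₀))/ℏ = 3.033, giving phase k₂w = 6.157.
Matching at both interfaces gives T⁻¹ = 1 + V₀² sin²(k₂w) / [4E(E − V₀)] = 1.008, hence T = 0.992.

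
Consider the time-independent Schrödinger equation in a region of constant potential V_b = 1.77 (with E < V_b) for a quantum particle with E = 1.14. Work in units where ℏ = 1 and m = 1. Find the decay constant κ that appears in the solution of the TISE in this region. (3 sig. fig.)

Since E < V_b the TISE in this region is ψ'' = κ²ψ with κ = √(2m(V_b − E))/ℏ.
κ = √(2 × 1 × 0.63) = 1.122.

κ = 1.12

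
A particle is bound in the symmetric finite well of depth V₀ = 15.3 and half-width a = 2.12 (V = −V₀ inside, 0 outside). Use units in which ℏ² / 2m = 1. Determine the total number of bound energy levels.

N = 6

The dimensionless depth is z₀ = a√(2mV₀)/ℏ = 2.12 × √(15.30) = 8.292.
A new bound state (alternating even/odd) appears each time z₀ passes a multiple of π/2, so N = ⌊2z₀/π⌋ + 1 = ⌊5.279⌋ + 1 = 6.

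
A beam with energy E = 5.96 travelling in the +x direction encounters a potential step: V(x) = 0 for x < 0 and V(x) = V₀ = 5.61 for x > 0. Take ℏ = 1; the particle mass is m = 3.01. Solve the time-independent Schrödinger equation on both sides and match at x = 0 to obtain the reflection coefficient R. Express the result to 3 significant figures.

R = 0.372

On each side the TISE gives plane waves with k = √(2m(E − V))/ℏ: k₁ = √(2·3.01·5.96) = 5.990, k₂ = √(2·3.01·0.35) = 1.452.
Matching ψ and ψ′ at x = 0 gives r = (k₁ − k₂)/(k₁ + k₂), so R = r² = 0.3719 and T = 1 − R = 0.6281.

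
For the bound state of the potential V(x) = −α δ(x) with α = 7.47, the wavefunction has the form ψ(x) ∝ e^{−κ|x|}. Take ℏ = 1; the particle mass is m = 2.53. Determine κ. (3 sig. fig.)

κ = 18.9

Integrating the TISE across x = 0 gives the cusp condition ψ'(0⁺) − ψ'(0⁻) = −(2mα/ℏ²)ψ(0).
With ψ ∝ e^{−κ|x|} this yields −2κ = −2mα/ℏ², so κ = mα/ℏ² = 18.90.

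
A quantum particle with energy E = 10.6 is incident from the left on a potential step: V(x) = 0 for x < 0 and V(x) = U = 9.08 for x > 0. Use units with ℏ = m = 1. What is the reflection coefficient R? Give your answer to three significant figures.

R = 0.203

On each side the TISE gives plane waves with k = √(2m(E − V))/ℏ: k₁ = √(2·1·10.6) = 4.604, k₂ = √(2·1·1.52) = 1.744.
Continuity of ψ and ψ′ at the step yields the reflection amplitude r = (k₁ − k₂)/(k₁ + k₂) = 0.4507; thus R = |r|² = 0.2031, T = 0.7969.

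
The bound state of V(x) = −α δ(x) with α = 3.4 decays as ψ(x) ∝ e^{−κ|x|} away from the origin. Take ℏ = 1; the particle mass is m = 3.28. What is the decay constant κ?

Integrate −(ℏ²/2m)ψ'' − αδ(x)ψ = Eψ from −ε to +ε: the ψ'' term gives ψ'(0⁺) − ψ'(0⁻) and the δ term gives −(2mα/ℏ²)ψ(0).
With ψ ∝ e^{−κ|x|} this yields −2κ = −2mα/ℏ², so κ = mα/ℏ² = 11.15.

κ = 11.2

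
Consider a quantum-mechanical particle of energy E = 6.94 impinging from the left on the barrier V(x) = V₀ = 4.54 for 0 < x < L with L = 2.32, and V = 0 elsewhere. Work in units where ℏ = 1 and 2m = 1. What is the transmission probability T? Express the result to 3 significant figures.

Above the barrier the interior wavenumber is k₂ = √(2m(E − V₀))/ℏ = 1.549, giving phase k₂L = 3.594.
Matching at both interfaces gives T⁻¹ = 1 + V₀² sin²(k₂L) / [4E(E − V₀)] = 1.059, hence T = 0.944.

T = 0.944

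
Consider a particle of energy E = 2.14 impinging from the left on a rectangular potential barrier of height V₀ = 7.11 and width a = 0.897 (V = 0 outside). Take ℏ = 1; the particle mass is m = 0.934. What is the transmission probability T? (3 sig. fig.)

Since E < V₀ the interior solution is evanescent with decay constant κ = √(2m(V₀ − E))/ℏ = 3.047.
κa = 2.733, sinh(κa) = 7.658.
Matching ψ, ψ′ at both faces gives T = [1 + V₀² sinh²(κa) / (4E(V₀ − E))]⁻¹ = 1/70.68 = 0.0141.

T = 0.0141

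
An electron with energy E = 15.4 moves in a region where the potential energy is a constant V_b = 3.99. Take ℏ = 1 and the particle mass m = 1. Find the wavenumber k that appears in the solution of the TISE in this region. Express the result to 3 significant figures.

With E > V_b the solution is oscillatory, ψ ∝ e^{±ikx} with k = √(2m(E − V_b))/ℏ.
k = √(2 × 1 × 11.41) = 4.777.

k = 4.78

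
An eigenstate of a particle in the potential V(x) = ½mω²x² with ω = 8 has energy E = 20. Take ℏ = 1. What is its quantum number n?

n = 2

Invert E_n = (n + ½)ℏω: n = E/ℏω − ½ = 2.000, so n = 2.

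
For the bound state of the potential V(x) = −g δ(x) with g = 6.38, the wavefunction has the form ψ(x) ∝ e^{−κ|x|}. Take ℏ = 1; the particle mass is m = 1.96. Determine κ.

κ = 12.5

Integrating the TISE across x = 0 gives the cusp condition ψ'(0⁺) − ψ'(0⁻) = −(2mg/ℏ²)ψ(0).
With ψ ∝ e^{−κ|x|} this yields −2κ = −2mg/ℏ², so κ = mg/ℏ² = 12.50.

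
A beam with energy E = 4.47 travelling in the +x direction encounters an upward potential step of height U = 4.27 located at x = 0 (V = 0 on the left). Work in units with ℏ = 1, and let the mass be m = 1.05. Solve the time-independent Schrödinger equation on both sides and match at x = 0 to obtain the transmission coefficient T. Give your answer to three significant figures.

T = 0.576

On each side the TISE gives plane waves with k = √(2m(E − V))/ℏ: k₁ = √(2·1.05·4.47) = 3.064, k₂ = √(2·1.05·0.2) = 0.6481.
Matching ψ and ψ′ at x = 0 gives r = (k₁ − k₂)/(k₁ + k₂), so R = r² = 0.4236 and T = 1 − R = 0.5764.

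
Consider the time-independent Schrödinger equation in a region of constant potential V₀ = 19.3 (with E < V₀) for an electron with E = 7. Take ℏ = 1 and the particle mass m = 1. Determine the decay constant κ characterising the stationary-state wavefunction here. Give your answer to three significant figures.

Since E < V₀ the TISE in this region is ψ'' = κ²ψ with κ = √(2m(V₀ − E))/ℏ.
κ = √(2 × 1 × 12.3) = 4.960.

κ = 4.96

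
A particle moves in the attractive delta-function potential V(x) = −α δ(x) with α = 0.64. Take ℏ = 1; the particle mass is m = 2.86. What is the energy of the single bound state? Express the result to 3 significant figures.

E = -0.586

The bound state is ψ(x) = √κ e^{−κ|x|}. The derivative jump ψ'(0⁺) − ψ'(0⁻) = −(2mα/ℏ²)ψ(0) fixes κ = mα/ℏ² = 1.830.
Then E = −ℏ²κ²/(2m) = −mα²/(2ℏ²) = -0.5857.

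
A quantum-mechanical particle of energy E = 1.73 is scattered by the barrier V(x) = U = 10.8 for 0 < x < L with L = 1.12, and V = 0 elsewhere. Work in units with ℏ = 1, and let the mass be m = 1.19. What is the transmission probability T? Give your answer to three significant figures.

T = 0.0000650

E < U: inside the barrier ψ ∝ e^{±κx} with κ = √(2m(U − E))/ℏ = 4.646.
κL = 5.204, sinh(κL) = 90.97.
Matching ψ, ψ′ at both faces gives T = [1 + U² sinh²(κL) / (4E(U − E))]⁻¹ = 1/15380 = 0.0000650.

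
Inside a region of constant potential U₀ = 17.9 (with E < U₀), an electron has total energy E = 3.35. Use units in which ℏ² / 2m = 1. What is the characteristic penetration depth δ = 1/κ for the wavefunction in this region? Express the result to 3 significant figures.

δ = 0.262

Since E < U₀ the TISE in this region is ψ'' = κ²ψ with κ = √(2m(U₀ − E))/ℏ.
κ = √(2 × 0.5 × 14.55) = 3.814. The penetration depth is δ = 1/κ = 0.262.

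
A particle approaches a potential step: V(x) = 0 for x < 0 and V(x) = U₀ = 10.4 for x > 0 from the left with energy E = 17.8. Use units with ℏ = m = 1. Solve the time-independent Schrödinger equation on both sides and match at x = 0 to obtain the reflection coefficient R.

The wavenumbers are k₁ = √(2mE)/ℏ = 5.967 on the left and k₂ = √(2m(E − U₀))/ℏ = 3.847 on the right.
Continuity of ψ and ψ′ at the step yields the reflection amplitude r = (k₁ − k₂)/(k₁ + k₂) = 0.2160; thus R = |r|² = 0.04664, T = 0.9534.

R = 0.0466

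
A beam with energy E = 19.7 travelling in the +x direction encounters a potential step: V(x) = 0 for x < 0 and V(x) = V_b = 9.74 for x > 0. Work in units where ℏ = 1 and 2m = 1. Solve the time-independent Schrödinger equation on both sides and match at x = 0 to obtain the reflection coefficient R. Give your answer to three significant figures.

The wavenumbers are k₁ = √(2mE)/ℏ = 4.438 on the left and k₂ = √(2m(E − V_b))/ℏ = 3.156 on the right.
Continuity of ψ and ψ′ at the step yields the reflection amplitude r = (k₁ − k₂)/(k₁ + k₂) = 0.1689; thus R = |r|² = 0.02852, T = 0.9715.

R = 0.0285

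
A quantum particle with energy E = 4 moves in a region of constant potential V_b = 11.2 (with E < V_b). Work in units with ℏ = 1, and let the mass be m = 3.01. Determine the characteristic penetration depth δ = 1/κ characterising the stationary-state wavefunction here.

Since E < V_b the TISE in this region is ψ'' = κ²ψ with κ = √(2m(V_b − E))/ℏ.
κ = √(2 × 3.01 × 7.2) = 6.584. The penetration depth is δ = 1/κ = 0.152.

δ = 0.152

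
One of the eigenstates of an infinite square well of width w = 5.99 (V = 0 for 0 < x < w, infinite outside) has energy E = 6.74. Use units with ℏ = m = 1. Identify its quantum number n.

n = 7

For an infinite well E_n = n²π²ℏ²/(2mw²), so n = (w/πℏ)√(2mE).
n = (5.99/π) × √(2 × 1 × 6.74) = 7.000 → n = 7.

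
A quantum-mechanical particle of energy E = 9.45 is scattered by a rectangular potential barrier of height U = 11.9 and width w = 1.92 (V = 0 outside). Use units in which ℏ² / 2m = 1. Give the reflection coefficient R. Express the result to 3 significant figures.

Since E < U the interior solution is evanescent with decay constant κ = √(2m(U − E))/ℏ = 1.565.
κw = 3.005, sinh(κw) = 10.07.
Matching ψ, ψ′ at both faces gives T = [1 + U² sinh²(κw) / (4E(U − E))]⁻¹ = 1/156.1 = 0.00641.
R = 1 − T = 0.994.

R = 0.994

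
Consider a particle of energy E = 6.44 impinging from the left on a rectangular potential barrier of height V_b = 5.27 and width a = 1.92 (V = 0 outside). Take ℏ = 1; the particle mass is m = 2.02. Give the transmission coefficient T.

E > V_b: inside the barrier k₂ = √(2m(E − V_b))/ℏ = 2.174, k₂a = 4.174.
T = [1 + V_b² sin²(k₂a) / (4E(E − V_b))]⁻¹ = 1/1.679 = 0.595.

T = 0.595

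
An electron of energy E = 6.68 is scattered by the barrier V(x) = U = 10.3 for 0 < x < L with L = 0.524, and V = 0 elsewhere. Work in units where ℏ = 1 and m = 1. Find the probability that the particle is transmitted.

T = 0.197

Since E < U the interior solution is evanescent with decay constant κ = √(2m(U − E))/ℏ = 2.691.
κL = 1.410, sinh(κL) = 1.926.
The exact tunnelling result is T⁻¹ = 1 + U² sinh²(κL) / [4E(U − E)] = 5.068, so T = 0.197.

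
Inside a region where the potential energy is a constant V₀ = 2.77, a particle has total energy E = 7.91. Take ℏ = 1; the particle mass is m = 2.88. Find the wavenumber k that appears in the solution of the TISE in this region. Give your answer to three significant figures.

k = 5.44

With E > V₀ the solution is oscillatory, ψ ∝ e^{±ikx} with k = √(2m(E − V₀))/ℏ.
k = √(2 × 2.88 × 5.14) = 5.441.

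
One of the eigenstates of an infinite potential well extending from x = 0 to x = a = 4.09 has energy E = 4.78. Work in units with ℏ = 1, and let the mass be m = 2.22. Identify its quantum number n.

From E_n = n²π²ℏ²/(2ma²) invert to n = √(2ma²E)/(πℏ).
n = (4.09/π) × √(2 × 2.22 × 4.78) = 5.998 → n = 6.

n = 6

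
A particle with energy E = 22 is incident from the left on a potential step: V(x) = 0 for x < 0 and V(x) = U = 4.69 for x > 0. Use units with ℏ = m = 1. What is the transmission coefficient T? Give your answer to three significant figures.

T = 0.996

The wavenumbers are k₁ = √(2mE)/ℏ = 6.633 on the left and k₂ = √(2m(E − U))/ℏ = 5.884 on the right.
Matching ψ and ψ′ at x = 0 gives r = (k₁ − k₂)/(k₁ + k₂), so R = r² = 0.003584 and T = 1 − R = 0.9964.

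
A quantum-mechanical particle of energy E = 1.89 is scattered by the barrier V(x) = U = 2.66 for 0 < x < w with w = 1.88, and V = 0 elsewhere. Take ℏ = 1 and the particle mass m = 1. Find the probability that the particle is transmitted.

T = 0.0306

E < U: inside the barrier ψ ∝ e^{±κx} with κ = √(2m(U − E))/ℏ = 1.241.
κw = 2.333, sinh(κw) = 5.106.
The exact tunnelling result is T⁻¹ = 1 + U² sinh²(κw) / [4E(U − E)] = 32.69, so T = 0.0306.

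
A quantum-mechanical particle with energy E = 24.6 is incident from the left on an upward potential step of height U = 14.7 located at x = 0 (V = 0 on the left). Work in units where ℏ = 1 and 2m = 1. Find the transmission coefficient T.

The wavenumbers are k₁ = √(2mE)/ℏ = 4.960 on the left and k₂ = √(2m(E − U))/ℏ = 3.146 on the right.
Continuity of ψ and ψ′ at the step yields the reflection amplitude r = (k₁ − k₂)/(k₁ + k₂) = 0.2237; thus R = |r|² = 0.05004, T = 0.9500.

T = 0.950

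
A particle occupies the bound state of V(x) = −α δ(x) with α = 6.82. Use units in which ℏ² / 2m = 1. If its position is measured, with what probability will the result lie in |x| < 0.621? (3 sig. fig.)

P = 0.986

The normalised bound state is ψ = √κ e^{−κ|x|} with κ = mα/ℏ² = 3.410.
P(|x| < d) = ∫_{−d}^{d} κ e^{−2κ|x|} dx = 1 − e^{−2κd} = 1 − e^{−4.235} = 0.9855.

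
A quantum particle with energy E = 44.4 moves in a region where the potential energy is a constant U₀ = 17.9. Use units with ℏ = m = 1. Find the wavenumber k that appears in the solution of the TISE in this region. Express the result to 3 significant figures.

k = 7.28

With E > U₀ the solution is oscillatory, ψ ∝ e^{±ikx} with k = √(2m(E − U₀))/ℏ.
k = √(2 × 1 × 26.5) = 7.280.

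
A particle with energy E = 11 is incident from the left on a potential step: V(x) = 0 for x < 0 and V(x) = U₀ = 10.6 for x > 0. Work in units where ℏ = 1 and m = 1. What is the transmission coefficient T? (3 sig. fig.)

The wavenumbers are k₁ = √(2mE)/ℏ = 4.690 on the left and k₂ = √(2m(E − U₀))/ℏ = 0.8944 on the right.
Continuity of ψ and ψ′ at the step yields the reflection amplitude r = (k₁ − k₂)/(k₁ + k₂) = 0.6797; thus R = |r|² = 0.4620, T = 0.5380.

T = 0.538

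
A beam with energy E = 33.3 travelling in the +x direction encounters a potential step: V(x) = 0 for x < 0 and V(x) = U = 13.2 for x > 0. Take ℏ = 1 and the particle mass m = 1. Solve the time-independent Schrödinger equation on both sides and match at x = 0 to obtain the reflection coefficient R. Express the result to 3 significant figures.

The wavenumbers are k₁ = √(2mE)/ℏ = 8.161 on the left and k₂ = √(2m(E − U))/ℏ = 6.340 on the right.
Matching ψ and ψ′ at x = 0 gives r = (k₁ − k₂)/(k₁ + k₂), so R = r² = 0.01576 and T = 1 − R = 0.9842.

R = 0.0158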